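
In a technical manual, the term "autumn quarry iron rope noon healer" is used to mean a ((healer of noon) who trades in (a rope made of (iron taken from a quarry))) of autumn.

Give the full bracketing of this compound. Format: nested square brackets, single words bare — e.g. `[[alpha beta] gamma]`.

At the top level: head "healer" (specifically "quarry iron rope noon healer"); modifier "autumn".
Inside "quarry iron rope noon healer": head "healer" (specifically "noon healer"), modifier "quarry iron rope".
Inside "quarry iron rope": head "rope", modifier "quarry iron".
Inside "quarry iron": head "iron", modifier "quarry".
Inside "noon healer": head "healer", modifier "noon".
Assembled: [autumn [[[quarry iron] rope] [noon healer]]].

[autumn [[[quarry iron] rope] [noon healer]]]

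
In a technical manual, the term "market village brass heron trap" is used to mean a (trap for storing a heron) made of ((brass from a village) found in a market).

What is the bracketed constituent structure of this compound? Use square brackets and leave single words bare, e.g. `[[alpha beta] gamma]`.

Overall it is a kind of trap (specifically "heron trap"); the modifier is "market village brass".
Within "market village brass", the head is "brass" (specifically "village brass") and the modifier is "market".
Within "village brass", the head is "brass" and the modifier is "village".
Within "heron trap", the head is "trap" and the modifier is "heron".
Assembled: [[market [village brass]] [heron trap]].

[[market [village brass]] [heron trap]]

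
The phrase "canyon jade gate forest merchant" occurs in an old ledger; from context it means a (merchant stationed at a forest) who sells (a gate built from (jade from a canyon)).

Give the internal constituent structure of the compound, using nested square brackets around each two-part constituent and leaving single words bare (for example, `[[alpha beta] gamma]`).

The outermost head in the paraphrase is "merchant" (specifically "forest merchant"), modified by "canyon jade gate".
Within "canyon jade gate", the head is "gate" and the modifier is "canyon jade".
Within "canyon jade", the head is "jade" and the modifier is "canyon".
Within "forest merchant", the head is "merchant" and the modifier is "forest".
Assembled: [[[canyon jade] gate] [forest merchant]].

[[[canyon jade] gate] [forest merchant]]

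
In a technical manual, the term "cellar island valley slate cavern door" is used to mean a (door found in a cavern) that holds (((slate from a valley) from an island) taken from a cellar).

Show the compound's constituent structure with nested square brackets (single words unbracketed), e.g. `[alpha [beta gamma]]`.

Whole compound: head "door" (specifically "cavern door"), modifier "cellar island valley slate".
"cellar island valley slate" → head "slate" (specifically "island valley slate"), modifier "cellar".
"island valley slate" → head "slate" (specifically "valley slate"), modifier "island".
"valley slate" → head "slate", modifier "valley".
"cavern door" → head "door", modifier "cavern".
Putting it together: [[cellar [island [valley slate]]] [cavern door]].

[[cellar [island [valley slate]]] [cavern door]]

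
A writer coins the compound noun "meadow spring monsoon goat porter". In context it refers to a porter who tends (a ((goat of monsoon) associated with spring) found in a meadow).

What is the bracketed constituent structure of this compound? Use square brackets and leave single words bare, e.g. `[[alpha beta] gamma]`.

The outermost head in the paraphrase is "porter", modified by "meadow spring monsoon goat".
"meadow spring monsoon goat" → head "goat" (specifically "spring monsoon goat"), modifier "meadow".
"spring monsoon goat" → head "goat" (specifically "monsoon goat"), modifier "spring".
"monsoon goat" → head "goat", modifier "monsoon".
So the structure is [[meadow [spring [monsoon goat]]] porter].

[[meadow [spring [monsoon goat]]] porter]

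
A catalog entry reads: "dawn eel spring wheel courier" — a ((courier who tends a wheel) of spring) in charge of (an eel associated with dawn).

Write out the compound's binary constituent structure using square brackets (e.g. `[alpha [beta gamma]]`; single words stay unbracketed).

[[dawn eel] [spring [wheel courier]]]

Overall it is a kind of courier (specifically "spring wheel courier"); the modifier is "dawn eel".
"dawn eel" → head "eel", modifier "dawn".
"spring wheel courier" → head "courier" (specifically "wheel courier"), modifier "spring".
"wheel courier" → head "courier", modifier "wheel".
Putting it together: [[dawn eel] [spring [wheel courier]]].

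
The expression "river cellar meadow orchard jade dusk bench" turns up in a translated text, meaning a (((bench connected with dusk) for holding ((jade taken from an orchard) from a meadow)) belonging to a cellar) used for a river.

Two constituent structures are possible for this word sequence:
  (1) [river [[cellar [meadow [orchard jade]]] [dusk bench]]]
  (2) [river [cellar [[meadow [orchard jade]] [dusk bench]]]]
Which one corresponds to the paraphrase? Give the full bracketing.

The paraphrase's head is the "bench" part ("cellar meadow orchard jade dusk bench"); its modifier is "river".
That top-level split, carried through the inner groups, gives [river [cellar [[meadow [orchard jade]] [dusk bench]]]].

[river [cellar [[meadow [orchard jade]] [dusk bench]]]]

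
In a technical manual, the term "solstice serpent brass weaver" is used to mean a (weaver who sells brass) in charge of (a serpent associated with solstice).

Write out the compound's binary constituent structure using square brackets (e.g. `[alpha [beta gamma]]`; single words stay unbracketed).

[[solstice serpent] [brass weaver]]

Whole compound: head "weaver" (specifically "brass weaver"), modifier "solstice serpent".
Inside "solstice serpent": head "serpent", modifier "solstice".
Inside "brass weaver": head "weaver", modifier "brass".
Putting it together: [[solstice serpent] [brass weaver]].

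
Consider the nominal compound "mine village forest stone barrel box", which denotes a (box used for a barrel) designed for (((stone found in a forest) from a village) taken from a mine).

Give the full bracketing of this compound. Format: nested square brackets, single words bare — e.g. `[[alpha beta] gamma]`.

[[mine [village [forest stone]]] [barrel box]]

Whole compound: head "box" (specifically "barrel box"), modifier "mine village forest stone".
"mine village forest stone" → head "stone" (specifically "village forest stone"), modifier "mine".
"village forest stone" → head "stone" (specifically "forest stone"), modifier "village".
"forest stone" → head "stone", modifier "forest".
"barrel box" → head "box", modifier "barrel".
So the structure is [[mine [village [forest stone]]] [barrel box]].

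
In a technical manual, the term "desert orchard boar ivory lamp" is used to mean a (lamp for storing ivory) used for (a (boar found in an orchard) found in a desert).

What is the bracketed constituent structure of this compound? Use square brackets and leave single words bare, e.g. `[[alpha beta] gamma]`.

The outermost head in the paraphrase is "lamp" (specifically "ivory lamp"), modified by "desert orchard boar".
Inside "desert orchard boar": head "boar" (specifically "orchard boar"), modifier "desert".
Inside "orchard boar": head "boar", modifier "orchard".
Inside "ivory lamp": head "lamp", modifier "ivory".
So the structure is [[desert [orchard boar]] [ivory lamp]].

[[desert [orchard boar]] [ivory lamp]]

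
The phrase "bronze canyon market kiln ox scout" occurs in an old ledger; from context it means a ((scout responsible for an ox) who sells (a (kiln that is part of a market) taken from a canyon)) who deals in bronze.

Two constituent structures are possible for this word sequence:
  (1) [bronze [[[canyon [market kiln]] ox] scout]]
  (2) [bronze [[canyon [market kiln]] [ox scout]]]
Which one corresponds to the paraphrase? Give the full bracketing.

The paraphrase's head is the "scout" part ("canyon market kiln ox scout"); its modifier is "bronze".
That top-level split, carried through the inner groups, gives [bronze [[canyon [market kiln]] [ox scout]]].

[bronze [[canyon [market kiln]] [ox scout]]]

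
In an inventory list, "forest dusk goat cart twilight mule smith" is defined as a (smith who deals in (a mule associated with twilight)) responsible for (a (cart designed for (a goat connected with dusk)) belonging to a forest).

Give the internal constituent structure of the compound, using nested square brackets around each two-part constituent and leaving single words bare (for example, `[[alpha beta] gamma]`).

[[forest [[dusk goat] cart]] [[twilight mule] smith]]

Whole compound: head "smith" (specifically "twilight mule smith"), modifier "forest dusk goat cart".
Within "forest dusk goat cart", the head is "cart" (specifically "dusk goat cart") and the modifier is "forest".
Within "dusk goat cart", the head is "cart" and the modifier is "dusk goat".
Within "dusk goat", the head is "goat" and the modifier is "dusk".
Within "twilight mule smith", the head is "smith" and the modifier is "twilight mule".
Within "twilight mule", the head is "mule" and the modifier is "twilight".
Putting it together: [[forest [[dusk goat] cart]] [[twilight mule] smith]].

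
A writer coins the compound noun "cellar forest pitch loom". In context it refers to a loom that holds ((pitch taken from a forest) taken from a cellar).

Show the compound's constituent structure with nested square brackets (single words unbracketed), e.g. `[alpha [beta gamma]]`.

[[cellar [forest pitch]] loom]

At the top level: head "loom"; modifier "cellar forest pitch".
"cellar forest pitch" → head "pitch" (specifically "forest pitch"), modifier "cellar".
"forest pitch" → head "pitch", modifier "forest".
So the structure is [[cellar [forest pitch]] loom].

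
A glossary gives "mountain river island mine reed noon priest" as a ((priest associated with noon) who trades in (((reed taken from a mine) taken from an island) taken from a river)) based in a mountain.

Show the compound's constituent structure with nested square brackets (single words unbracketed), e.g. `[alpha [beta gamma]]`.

[mountain [[river [island [mine reed]]] [noon priest]]]

The outermost head in the paraphrase is "priest" (specifically "river island mine reed noon priest"), modified by "mountain".
Within "river island mine reed noon priest", the head is "priest" (specifically "noon priest") and the modifier is "river island mine reed".
Within "river island mine reed", the head is "reed" (specifically "island mine reed") and the modifier is "river".
Within "island mine reed", the head is "reed" (specifically "mine reed") and the modifier is "island".
Within "mine reed", the head is "reed" and the modifier is "mine".
Within "noon priest", the head is "priest" and the modifier is "noon".
Putting it together: [mountain [[river [island [mine reed]]] [noon priest]]].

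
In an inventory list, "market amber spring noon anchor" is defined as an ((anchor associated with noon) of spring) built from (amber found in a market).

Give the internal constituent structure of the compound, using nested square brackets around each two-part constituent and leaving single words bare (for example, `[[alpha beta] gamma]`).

At the top level: head "anchor" (specifically "spring noon anchor"); modifier "market amber".
Within "market amber", the head is "amber" and the modifier is "market".
Within "spring noon anchor", the head is "anchor" (specifically "noon anchor") and the modifier is "spring".
Within "noon anchor", the head is "anchor" and the modifier is "noon".
Putting it together: [[market amber] [spring [noon anchor]]].

[[market amber] [spring [noon anchor]]]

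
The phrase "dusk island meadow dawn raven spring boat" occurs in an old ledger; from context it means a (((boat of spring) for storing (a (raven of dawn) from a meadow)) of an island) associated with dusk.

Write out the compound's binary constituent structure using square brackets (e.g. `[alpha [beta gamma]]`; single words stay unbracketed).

The outermost head in the paraphrase is "boat" (specifically "island meadow dawn raven spring boat"), modified by "dusk".
Inside "island meadow dawn raven spring boat": head "boat" (specifically "meadow dawn raven spring boat"), modifier "island".
Inside "meadow dawn raven spring boat": head "boat" (specifically "spring boat"), modifier "meadow dawn raven".
Inside "meadow dawn raven": head "raven" (specifically "dawn raven"), modifier "meadow".
Inside "dawn raven": head "raven", modifier "dawn".
Inside "spring boat": head "boat", modifier "spring".
So the structure is [dusk [island [[meadow [dawn raven]] [spring boat]]]].

[dusk [island [[meadow [dawn raven]] [spring boat]]]]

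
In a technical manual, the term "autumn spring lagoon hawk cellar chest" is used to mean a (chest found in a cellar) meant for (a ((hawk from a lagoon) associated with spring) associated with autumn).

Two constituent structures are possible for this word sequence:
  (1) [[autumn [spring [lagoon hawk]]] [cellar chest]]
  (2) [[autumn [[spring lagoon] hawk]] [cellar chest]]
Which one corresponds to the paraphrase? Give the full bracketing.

The paraphrase's head is the "chest" part ("cellar chest"); its modifier is "autumn spring lagoon hawk".
That top-level split, carried through the inner groups, gives [[autumn [spring [lagoon hawk]]] [cellar chest]].

[[autumn [spring [lagoon hawk]]] [cellar chest]]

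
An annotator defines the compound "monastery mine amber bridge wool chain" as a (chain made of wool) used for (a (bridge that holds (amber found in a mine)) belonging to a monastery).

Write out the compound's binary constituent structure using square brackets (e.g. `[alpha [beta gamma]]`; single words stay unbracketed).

[[monastery [[mine amber] bridge]] [wool chain]]

The outermost head in the paraphrase is "chain" (specifically "wool chain"), modified by "monastery mine amber bridge".
"monastery mine amber bridge" → head "bridge" (specifically "mine amber bridge"), modifier "monastery".
"mine amber bridge" → head "bridge", modifier "mine amber".
"mine amber" → head "amber", modifier "mine".
"wool chain" → head "chain", modifier "wool".
So the structure is [[monastery [[mine amber] bridge]] [wool chain]].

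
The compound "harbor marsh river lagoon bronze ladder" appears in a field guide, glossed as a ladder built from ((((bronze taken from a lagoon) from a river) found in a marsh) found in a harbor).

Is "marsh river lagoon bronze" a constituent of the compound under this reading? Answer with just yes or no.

The paraphrase groups the words so that "marsh river lagoon bronze" is one unit: it corresponds to a single parenthesized sub-phrase.
The full structure is [[harbor [marsh [river [lagoon bronze]]]] ladder], in which [marsh river lagoon bronze] is a constituent.

yes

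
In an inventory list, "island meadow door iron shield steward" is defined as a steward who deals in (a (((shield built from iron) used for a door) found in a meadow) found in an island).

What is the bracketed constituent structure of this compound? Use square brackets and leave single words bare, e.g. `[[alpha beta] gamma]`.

[[island [meadow [door [iron shield]]]] steward]

At the top level: head "steward"; modifier "island meadow door iron shield".
Inside "island meadow door iron shield": head "shield" (specifically "meadow door iron shield"), modifier "island".
Inside "meadow door iron shield": head "shield" (specifically "door iron shield"), modifier "meadow".
Inside "door iron shield": head "shield" (specifically "iron shield"), modifier "door".
Inside "iron shield": head "shield", modifier "iron".
Assembled: [[island [meadow [door [iron shield]]]] steward].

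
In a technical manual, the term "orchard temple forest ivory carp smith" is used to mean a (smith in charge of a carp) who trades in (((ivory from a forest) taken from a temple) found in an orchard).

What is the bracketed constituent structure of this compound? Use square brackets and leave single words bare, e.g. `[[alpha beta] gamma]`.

At the top level: head "smith" (specifically "carp smith"); modifier "orchard temple forest ivory".
Within "orchard temple forest ivory", the head is "ivory" (specifically "temple forest ivory") and the modifier is "orchard".
Within "temple forest ivory", the head is "ivory" (specifically "forest ivory") and the modifier is "temple".
Within "forest ivory", the head is "ivory" and the modifier is "forest".
Within "carp smith", the head is "smith" and the modifier is "carp".
So the structure is [[orchard [temple [forest ivory]]] [carp smith]].

[[orchard [temple [forest ivory]]] [carp smith]]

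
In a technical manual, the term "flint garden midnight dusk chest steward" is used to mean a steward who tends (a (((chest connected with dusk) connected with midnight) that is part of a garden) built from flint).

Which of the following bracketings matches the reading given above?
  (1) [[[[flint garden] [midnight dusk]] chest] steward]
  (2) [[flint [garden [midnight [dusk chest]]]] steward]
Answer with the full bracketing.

The paraphrase's head is the "steward" part ("steward"); its modifier is "flint garden midnight dusk chest".
That top-level split, carried through the inner groups, gives [[flint [garden [midnight [dusk chest]]]] steward].

[[flint [garden [midnight [dusk chest]]]] steward]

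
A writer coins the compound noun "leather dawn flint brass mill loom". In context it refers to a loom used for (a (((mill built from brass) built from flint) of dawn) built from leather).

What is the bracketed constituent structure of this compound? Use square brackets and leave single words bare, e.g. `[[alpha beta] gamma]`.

[[leather [dawn [flint [brass mill]]]] loom]

Whole compound: head "loom", modifier "leather dawn flint brass mill".
Inside "leather dawn flint brass mill": head "mill" (specifically "dawn flint brass mill"), modifier "leather".
Inside "dawn flint brass mill": head "mill" (specifically "flint brass mill"), modifier "dawn".
Inside "flint brass mill": head "mill" (specifically "brass mill"), modifier "flint".
Inside "brass mill": head "mill", modifier "brass".
So the structure is [[leather [dawn [flint [brass mill]]]] loom].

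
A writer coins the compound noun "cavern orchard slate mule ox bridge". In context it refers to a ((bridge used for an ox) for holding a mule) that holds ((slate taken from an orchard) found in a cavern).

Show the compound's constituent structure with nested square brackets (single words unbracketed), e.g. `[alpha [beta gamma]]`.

The outermost head in the paraphrase is "bridge" (specifically "mule ox bridge"), modified by "cavern orchard slate".
"cavern orchard slate" → head "slate" (specifically "orchard slate"), modifier "cavern".
"orchard slate" → head "slate", modifier "orchard".
"mule ox bridge" → head "bridge" (specifically "ox bridge"), modifier "mule".
"ox bridge" → head "bridge", modifier "ox".
Putting it together: [[cavern [orchard slate]] [mule [ox bridge]]].

[[cavern [orchard slate]] [mule [ox bridge]]]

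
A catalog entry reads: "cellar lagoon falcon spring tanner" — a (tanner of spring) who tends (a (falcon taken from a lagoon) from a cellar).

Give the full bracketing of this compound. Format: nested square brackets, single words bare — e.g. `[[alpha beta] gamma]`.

Whole compound: head "tanner" (specifically "spring tanner"), modifier "cellar lagoon falcon".
Within "cellar lagoon falcon", the head is "falcon" (specifically "lagoon falcon") and the modifier is "cellar".
Within "lagoon falcon", the head is "falcon" and the modifier is "lagoon".
Within "spring tanner", the head is "tanner" and the modifier is "spring".
Putting it together: [[cellar [lagoon falcon]] [spring tanner]].

[[cellar [lagoon falcon]] [spring tanner]]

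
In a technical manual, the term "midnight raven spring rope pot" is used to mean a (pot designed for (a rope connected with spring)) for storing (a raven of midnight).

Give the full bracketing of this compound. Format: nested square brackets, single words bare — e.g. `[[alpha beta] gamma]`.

The outermost head in the paraphrase is "pot" (specifically "spring rope pot"), modified by "midnight raven".
Inside "midnight raven": head "raven", modifier "midnight".
Inside "spring rope pot": head "pot", modifier "spring rope".
Inside "spring rope": head "rope", modifier "spring".
Assembled: [[midnight raven] [[spring rope] pot]].

[[midnight raven] [[spring rope] pot]]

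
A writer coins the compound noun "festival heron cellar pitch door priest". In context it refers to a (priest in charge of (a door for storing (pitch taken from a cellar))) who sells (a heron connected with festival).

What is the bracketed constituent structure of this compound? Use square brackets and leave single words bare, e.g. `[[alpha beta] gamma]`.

The outermost head in the paraphrase is "priest" (specifically "cellar pitch door priest"), modified by "festival heron".
Inside "festival heron": head "heron", modifier "festival".
Inside "cellar pitch door priest": head "priest", modifier "cellar pitch door".
Inside "cellar pitch door": head "door", modifier "cellar pitch".
Inside "cellar pitch": head "pitch", modifier "cellar".
So the structure is [[festival heron] [[[cellar pitch] door] priest]].

[[festival heron] [[[cellar pitch] door] priest]]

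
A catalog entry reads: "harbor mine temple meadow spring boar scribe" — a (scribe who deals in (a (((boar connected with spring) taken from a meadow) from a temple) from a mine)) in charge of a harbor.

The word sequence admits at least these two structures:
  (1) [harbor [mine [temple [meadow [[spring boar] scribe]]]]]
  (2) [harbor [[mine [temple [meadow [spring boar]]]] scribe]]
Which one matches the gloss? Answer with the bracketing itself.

The paraphrase's head is the "scribe" part ("mine temple meadow spring boar scribe"); its modifier is "harbor".
That top-level split, carried through the inner groups, gives [harbor [[mine [temple [meadow [spring boar]]]] scribe]].

[harbor [[mine [temple [meadow [spring boar]]]] scribe]]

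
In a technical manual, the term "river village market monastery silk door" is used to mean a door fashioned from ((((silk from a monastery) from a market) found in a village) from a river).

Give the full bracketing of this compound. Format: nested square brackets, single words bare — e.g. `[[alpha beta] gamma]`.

Overall it is a kind of door; the modifier is "river village market monastery silk".
"river village market monastery silk" → head "silk" (specifically "village market monastery silk"), modifier "river".
"village market monastery silk" → head "silk" (specifically "market monastery silk"), modifier "village".
"market monastery silk" → head "silk" (specifically "monastery silk"), modifier "market".
"monastery silk" → head "silk", modifier "monastery".
Assembled: [[river [village [market [monastery silk]]]] door].

[[river [village [market [monastery silk]]]] door]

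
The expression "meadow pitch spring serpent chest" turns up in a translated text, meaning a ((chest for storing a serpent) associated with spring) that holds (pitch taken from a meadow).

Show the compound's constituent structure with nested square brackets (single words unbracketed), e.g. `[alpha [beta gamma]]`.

The outermost head in the paraphrase is "chest" (specifically "spring serpent chest"), modified by "meadow pitch".
Inside "meadow pitch": head "pitch", modifier "meadow".
Inside "spring serpent chest": head "chest" (specifically "serpent chest"), modifier "spring".
Inside "serpent chest": head "chest", modifier "serpent".
Assembled: [[meadow pitch] [spring [serpent chest]]].

[[meadow pitch] [spring [serpent chest]]]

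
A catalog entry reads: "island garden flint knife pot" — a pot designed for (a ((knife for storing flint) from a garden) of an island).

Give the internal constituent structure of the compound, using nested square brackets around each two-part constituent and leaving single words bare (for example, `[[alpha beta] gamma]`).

[[island [garden [flint knife]]] pot]

At the top level: head "pot"; modifier "island garden flint knife".
"island garden flint knife" → head "knife" (specifically "garden flint knife"), modifier "island".
"garden flint knife" → head "knife" (specifically "flint knife"), modifier "garden".
"flint knife" → head "knife", modifier "flint".
So the structure is [[island [garden [flint knife]]] pot].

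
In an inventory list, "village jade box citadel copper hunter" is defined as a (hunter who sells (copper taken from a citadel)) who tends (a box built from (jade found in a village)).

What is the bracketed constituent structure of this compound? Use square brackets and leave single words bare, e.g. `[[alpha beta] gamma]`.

At the top level: head "hunter" (specifically "citadel copper hunter"); modifier "village jade box".
"village jade box" → head "box", modifier "village jade".
"village jade" → head "jade", modifier "village".
"citadel copper hunter" → head "hunter", modifier "citadel copper".
"citadel copper" → head "copper", modifier "citadel".
Putting it together: [[[village jade] box] [[citadel copper] hunter]].

[[[village jade] box] [[citadel copper] hunter]]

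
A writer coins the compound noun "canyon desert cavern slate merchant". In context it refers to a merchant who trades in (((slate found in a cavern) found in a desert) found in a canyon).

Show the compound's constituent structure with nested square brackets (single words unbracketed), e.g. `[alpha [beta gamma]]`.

Whole compound: head "merchant", modifier "canyon desert cavern slate".
Within "canyon desert cavern slate", the head is "slate" (specifically "desert cavern slate") and the modifier is "canyon".
Within "desert cavern slate", the head is "slate" (specifically "cavern slate") and the modifier is "desert".
Within "cavern slate", the head is "slate" and the modifier is "cavern".
So the structure is [[canyon [desert [cavern slate]]] merchant].

[[canyon [desert [cavern slate]]] merchant]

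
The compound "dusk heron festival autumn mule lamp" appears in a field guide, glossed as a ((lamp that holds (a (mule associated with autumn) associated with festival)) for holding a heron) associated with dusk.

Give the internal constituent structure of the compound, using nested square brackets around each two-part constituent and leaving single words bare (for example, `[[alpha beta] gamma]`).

[dusk [heron [[festival [autumn mule]] lamp]]]

The outermost head in the paraphrase is "lamp" (specifically "heron festival autumn mule lamp"), modified by "dusk".
Inside "heron festival autumn mule lamp": head "lamp" (specifically "festival autumn mule lamp"), modifier "heron".
Inside "festival autumn mule lamp": head "lamp", modifier "festival autumn mule".
Inside "festival autumn mule": head "mule" (specifically "autumn mule"), modifier "festival".
Inside "autumn mule": head "mule", modifier "autumn".
Assembled: [dusk [heron [[festival [autumn mule]] lamp]]].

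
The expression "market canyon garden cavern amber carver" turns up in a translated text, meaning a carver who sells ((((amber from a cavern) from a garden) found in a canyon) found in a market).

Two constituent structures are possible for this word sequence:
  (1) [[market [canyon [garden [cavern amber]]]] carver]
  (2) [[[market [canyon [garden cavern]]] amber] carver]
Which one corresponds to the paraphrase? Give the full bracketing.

[[market [canyon [garden [cavern amber]]]] carver]

The paraphrase's head is the "carver" part ("carver"); its modifier is "market canyon garden cavern amber".
That top-level split, carried through the inner groups, gives [[market [canyon [garden [cavern amber]]]] carver].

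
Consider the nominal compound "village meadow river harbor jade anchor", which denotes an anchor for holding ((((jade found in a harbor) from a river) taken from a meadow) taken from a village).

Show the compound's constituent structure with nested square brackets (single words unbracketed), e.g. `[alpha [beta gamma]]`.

[[village [meadow [river [harbor jade]]]] anchor]

Whole compound: head "anchor", modifier "village meadow river harbor jade".
Within "village meadow river harbor jade", the head is "jade" (specifically "meadow river harbor jade") and the modifier is "village".
Within "meadow river harbor jade", the head is "jade" (specifically "river harbor jade") and the modifier is "meadow".
Within "river harbor jade", the head is "jade" (specifically "harbor jade") and the modifier is "river".
Within "harbor jade", the head is "jade" and the modifier is "harbor".
Putting it together: [[village [meadow [river [harbor jade]]]] anchor].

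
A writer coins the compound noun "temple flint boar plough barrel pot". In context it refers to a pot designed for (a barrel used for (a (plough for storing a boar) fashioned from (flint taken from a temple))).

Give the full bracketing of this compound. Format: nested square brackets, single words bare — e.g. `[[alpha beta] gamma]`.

[[[[temple flint] [boar plough]] barrel] pot]

At the top level: head "pot"; modifier "temple flint boar plough barrel".
"temple flint boar plough barrel" → head "barrel", modifier "temple flint boar plough".
"temple flint boar plough" → head "plough" (specifically "boar plough"), modifier "temple flint".
"temple flint" → head "flint", modifier "temple".
"boar plough" → head "plough", modifier "boar".
Putting it together: [[[[temple flint] [boar plough]] barrel] pot].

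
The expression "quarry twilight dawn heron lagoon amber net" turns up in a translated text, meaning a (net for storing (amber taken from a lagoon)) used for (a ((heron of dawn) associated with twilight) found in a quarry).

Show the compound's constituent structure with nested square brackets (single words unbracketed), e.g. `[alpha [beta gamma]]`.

Overall it is a kind of net (specifically "lagoon amber net"); the modifier is "quarry twilight dawn heron".
Inside "quarry twilight dawn heron": head "heron" (specifically "twilight dawn heron"), modifier "quarry".
Inside "twilight dawn heron": head "heron" (specifically "dawn heron"), modifier "twilight".
Inside "dawn heron": head "heron", modifier "dawn".
Inside "lagoon amber net": head "net", modifier "lagoon amber".
Inside "lagoon amber": head "amber", modifier "lagoon".
Putting it together: [[quarry [twilight [dawn heron]]] [[lagoon amber] net]].

[[quarry [twilight [dawn heron]]] [[lagoon amber] net]]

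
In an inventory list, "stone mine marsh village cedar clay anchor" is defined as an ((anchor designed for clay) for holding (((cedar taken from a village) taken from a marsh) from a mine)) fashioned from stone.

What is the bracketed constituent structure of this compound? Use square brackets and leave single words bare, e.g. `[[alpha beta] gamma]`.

[stone [[mine [marsh [village cedar]]] [clay anchor]]]

Whole compound: head "anchor" (specifically "mine marsh village cedar clay anchor"), modifier "stone".
"mine marsh village cedar clay anchor" → head "anchor" (specifically "clay anchor"), modifier "mine marsh village cedar".
"mine marsh village cedar" → head "cedar" (specifically "marsh village cedar"), modifier "mine".
"marsh village cedar" → head "cedar" (specifically "village cedar"), modifier "marsh".
"village cedar" → head "cedar", modifier "village".
"clay anchor" → head "anchor", modifier "clay".
So the structure is [stone [[mine [marsh [village cedar]]] [clay anchor]]].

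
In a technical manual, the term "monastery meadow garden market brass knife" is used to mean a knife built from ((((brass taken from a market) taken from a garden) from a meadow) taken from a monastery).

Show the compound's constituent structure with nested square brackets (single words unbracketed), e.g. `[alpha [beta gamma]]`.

At the top level: head "knife"; modifier "monastery meadow garden market brass".
"monastery meadow garden market brass" → head "brass" (specifically "meadow garden market brass"), modifier "monastery".
"meadow garden market brass" → head "brass" (specifically "garden market brass"), modifier "meadow".
"garden market brass" → head "brass" (specifically "market brass"), modifier "garden".
"market brass" → head "brass", modifier "market".
So the structure is [[monastery [meadow [garden [market brass]]]] knife].

[[monastery [meadow [garden [market brass]]]] knife]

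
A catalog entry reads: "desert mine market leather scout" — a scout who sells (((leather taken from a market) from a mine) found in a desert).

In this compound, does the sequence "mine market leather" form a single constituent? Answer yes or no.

The paraphrase groups the words so that "mine market leather" is one unit: it corresponds to a single parenthesized sub-phrase.
The full structure is [[desert [mine [market leather]]] scout], in which [mine market leather] is a constituent.

yes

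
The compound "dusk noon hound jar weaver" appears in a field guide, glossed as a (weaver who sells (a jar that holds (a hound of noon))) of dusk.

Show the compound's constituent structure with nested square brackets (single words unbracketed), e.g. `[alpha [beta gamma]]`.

The outermost head in the paraphrase is "weaver" (specifically "noon hound jar weaver"), modified by "dusk".
Inside "noon hound jar weaver": head "weaver", modifier "noon hound jar".
Inside "noon hound jar": head "jar", modifier "noon hound".
Inside "noon hound": head "hound", modifier "noon".
So the structure is [dusk [[[noon hound] jar] weaver]].

[dusk [[[noon hound] jar] weaver]]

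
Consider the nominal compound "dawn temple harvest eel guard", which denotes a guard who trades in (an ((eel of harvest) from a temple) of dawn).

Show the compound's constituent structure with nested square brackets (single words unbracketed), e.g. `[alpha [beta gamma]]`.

The outermost head in the paraphrase is "guard", modified by "dawn temple harvest eel".
Within "dawn temple harvest eel", the head is "eel" (specifically "temple harvest eel") and the modifier is "dawn".
Within "temple harvest eel", the head is "eel" (specifically "harvest eel") and the modifier is "temple".
Within "harvest eel", the head is "eel" and the modifier is "harvest".
Assembled: [[dawn [temple [harvest eel]]] guard].

[[dawn [temple [harvest eel]]] guard]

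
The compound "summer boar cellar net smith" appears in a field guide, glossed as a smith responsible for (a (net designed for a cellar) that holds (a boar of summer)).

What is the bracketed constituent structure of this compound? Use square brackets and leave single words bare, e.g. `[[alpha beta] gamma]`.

The outermost head in the paraphrase is "smith", modified by "summer boar cellar net".
Within "summer boar cellar net", the head is "net" (specifically "cellar net") and the modifier is "summer boar".
Within "summer boar", the head is "boar" and the modifier is "summer".
Within "cellar net", the head is "net" and the modifier is "cellar".
Putting it together: [[[summer boar] [cellar net]] smith].

[[[summer boar] [cellar net]] smith]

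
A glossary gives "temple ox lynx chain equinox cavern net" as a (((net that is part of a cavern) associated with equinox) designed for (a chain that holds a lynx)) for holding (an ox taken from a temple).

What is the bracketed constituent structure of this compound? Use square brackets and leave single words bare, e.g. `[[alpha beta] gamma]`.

The outermost head in the paraphrase is "net" (specifically "lynx chain equinox cavern net"), modified by "temple ox".
Within "temple ox", the head is "ox" and the modifier is "temple".
Within "lynx chain equinox cavern net", the head is "net" (specifically "equinox cavern net") and the modifier is "lynx chain".
Within "lynx chain", the head is "chain" and the modifier is "lynx".
Within "equinox cavern net", the head is "net" (specifically "cavern net") and the modifier is "equinox".
Within "cavern net", the head is "net" and the modifier is "cavern".
So the structure is [[temple ox] [[lynx chain] [equinox [cavern net]]]].

[[temple ox] [[lynx chain] [equinox [cavern net]]]]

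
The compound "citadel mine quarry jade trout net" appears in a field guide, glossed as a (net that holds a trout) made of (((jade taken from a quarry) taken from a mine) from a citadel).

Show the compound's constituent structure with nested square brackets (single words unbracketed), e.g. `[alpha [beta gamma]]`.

Whole compound: head "net" (specifically "trout net"), modifier "citadel mine quarry jade".
Inside "citadel mine quarry jade": head "jade" (specifically "mine quarry jade"), modifier "citadel".
Inside "mine quarry jade": head "jade" (specifically "quarry jade"), modifier "mine".
Inside "quarry jade": head "jade", modifier "quarry".
Inside "trout net": head "net", modifier "trout".
So the structure is [[citadel [mine [quarry jade]]] [trout net]].

[[citadel [mine [quarry jade]]] [trout net]]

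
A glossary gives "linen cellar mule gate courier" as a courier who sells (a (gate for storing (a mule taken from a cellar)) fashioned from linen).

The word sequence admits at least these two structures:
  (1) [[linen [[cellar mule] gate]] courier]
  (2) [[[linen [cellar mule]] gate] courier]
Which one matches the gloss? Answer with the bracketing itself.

[[linen [[cellar mule] gate]] courier]

The paraphrase's head is the "courier" part ("courier"); its modifier is "linen cellar mule gate".
That top-level split, carried through the inner groups, gives [[linen [[cellar mule] gate]] courier].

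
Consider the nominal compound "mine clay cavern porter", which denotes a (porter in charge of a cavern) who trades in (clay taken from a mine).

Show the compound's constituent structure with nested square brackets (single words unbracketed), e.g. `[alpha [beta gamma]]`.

[[mine clay] [cavern porter]]

The outermost head in the paraphrase is "porter" (specifically "cavern porter"), modified by "mine clay".
Within "mine clay", the head is "clay" and the modifier is "mine".
Within "cavern porter", the head is "porter" and the modifier is "cavern".
Putting it together: [[mine clay] [cavern porter]].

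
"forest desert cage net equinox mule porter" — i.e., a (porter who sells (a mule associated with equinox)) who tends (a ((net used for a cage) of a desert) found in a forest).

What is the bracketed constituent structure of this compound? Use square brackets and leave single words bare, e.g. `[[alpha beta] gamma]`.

[[forest [desert [cage net]]] [[equinox mule] porter]]

Whole compound: head "porter" (specifically "equinox mule porter"), modifier "forest desert cage net".
Within "forest desert cage net", the head is "net" (specifically "desert cage net") and the modifier is "forest".
Within "desert cage net", the head is "net" (specifically "cage net") and the modifier is "desert".
Within "cage net", the head is "net" and the modifier is "cage".
Within "equinox mule porter", the head is "porter" and the modifier is "equinox mule".
Within "equinox mule", the head is "mule" and the modifier is "equinox".
Putting it together: [[forest [desert [cage net]]] [[equinox mule] porter]].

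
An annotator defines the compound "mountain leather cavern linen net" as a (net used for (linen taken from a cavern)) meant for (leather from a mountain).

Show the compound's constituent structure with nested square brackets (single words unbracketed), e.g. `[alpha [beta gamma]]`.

At the top level: head "net" (specifically "cavern linen net"); modifier "mountain leather".
"mountain leather" → head "leather", modifier "mountain".
"cavern linen net" → head "net", modifier "cavern linen".
"cavern linen" → head "linen", modifier "cavern".
So the structure is [[mountain leather] [[cavern linen] net]].

[[mountain leather] [[cavern linen] net]]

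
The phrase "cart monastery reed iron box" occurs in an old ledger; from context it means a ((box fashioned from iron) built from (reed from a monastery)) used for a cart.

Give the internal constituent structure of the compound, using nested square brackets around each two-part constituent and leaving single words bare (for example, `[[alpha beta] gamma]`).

Overall it is a kind of box (specifically "monastery reed iron box"); the modifier is "cart".
Inside "monastery reed iron box": head "box" (specifically "iron box"), modifier "monastery reed".
Inside "monastery reed": head "reed", modifier "monastery".
Inside "iron box": head "box", modifier "iron".
So the structure is [cart [[monastery reed] [iron box]]].

[cart [[monastery reed] [iron box]]]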